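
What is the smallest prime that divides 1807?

13

1807 is odd.
Digit sum 16, not divisible by 3.
Ends in 7: not divisible by 5.
7: 1807 = 7·258 + 1
11: 1807 = 11·164 + 3
13: 1807 = 13·139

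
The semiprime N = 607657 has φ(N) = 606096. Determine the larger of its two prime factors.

829

φ(n) = (p−1)(q−1) = n − (p+q) + 1, so p + q = 607657 − 606096 + 1 = 1562.
p and q are the roots of t² − 1562t + 607657 = 0.
Discriminant: 1562² − 4·607657 = 2439844 − 2430628 = 9216; √9216 = 96.
q = (1562 − 96)/2 = 733, p = (1562 + 96)/2 = 829.
Check: 733 · 829 = 607657.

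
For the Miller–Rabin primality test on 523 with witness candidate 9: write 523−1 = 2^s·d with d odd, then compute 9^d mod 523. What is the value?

1

523 − 1 = 522 = 2^1 · 261, so d = 261.
9^1 ≡ 9 (mod 523)
9^2 ≡ 9^2 = 81 ≡ 81 (mod 523)
9^4 ≡ 81^2 = 6561 ≡ 285 (mod 523)
9^8 ≡ 285^2 = 81225 ≡ 160 (mod 523)
9^16 ≡ 160^2 = 25600 ≡ 496 (mod 523)
9^32 ≡ 496^2 = 246016 ≡ 206 (mod 523)
9^64 ≡ 206^2 = 42436 ≡ 73 (mod 523)
9^128 ≡ 73^2 = 5329 ≡ 99 (mod 523)
9^256 ≡ 99^2 = 9801 ≡ 387 (mod 523)
261 = 256 + 4 + 1 in binary powers of 2.
So 9^261 ≡ 387 · 285 · 9 ≡ 1 (mod 523).
Since 9^d ≡ 1 (mod 523), base 9 does not prove 523 composite.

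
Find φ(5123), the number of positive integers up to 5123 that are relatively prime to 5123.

4968

Factor: 5123 = 47 · 109.
φ(5123) = (47−1) · (109−1) = 46 · 108 = 4968.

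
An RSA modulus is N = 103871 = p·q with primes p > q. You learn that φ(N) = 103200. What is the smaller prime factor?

241

φ(n) = (p−1)(q−1) = n − (p+q) + 1, so p + q = 103871 − 103200 + 1 = 672.
p and q are the roots of t² − 672t + 103871 = 0.
Discriminant: 672² − 4·103871 = 451584 − 415484 = 36100; √36100 = 190.
q = (672 − 190)/2 = 241, p = (672 + 190)/2 = 431.
Check: 241 · 431 = 103871.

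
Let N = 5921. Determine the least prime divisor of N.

31

5921 is odd.
Digit sum 17, not divisible by 3.
Ends in 1: not divisible by 5.
7: 5921 = 7·845 + 6
11: 5921 = 11·538 + 3
13: 5921 = 13·455 + 6
17: 5921 = 17·348 + 5
19: 5921 = 19·311 + 12
23: 5921 = 23·257 + 10
29: 5921 = 29·204 + 5
31: 5921 = 31·191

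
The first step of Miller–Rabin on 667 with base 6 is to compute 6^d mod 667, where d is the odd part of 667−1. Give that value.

667 − 1 = 666 = 2^1 · 333, so d = 333.
6^1 ≡ 6 (mod 667)
6^2 ≡ 6^2 = 36 ≡ 36 (mod 667)
6^4 ≡ 36^2 = 1296 ≡ 629 (mod 667)
6^8 ≡ 629^2 = 395641 ≡ 110 (mod 667)
6^16 ≡ 110^2 = 12100 ≡ 94 (mod 667)
6^32 ≡ 94^2 = 8836 ≡ 165 (mod 667)
6^64 ≡ 165^2 = 27225 ≡ 545 (mod 667)
6^128 ≡ 545^2 = 297025 ≡ 210 (mod 667)
6^256 ≡ 210^2 = 44100 ≡ 78 (mod 667)
333 = 256 + 64 + 8 + 4 + 1 in binary powers of 2.
So 6^333 ≡ 78 · 545 · 110 · 629 · 6 ≡ 9 (mod 667).
Squaring chain: 9; never reaches −1, so base 6 is a Miller–Rabin witness that 667 is composite.

9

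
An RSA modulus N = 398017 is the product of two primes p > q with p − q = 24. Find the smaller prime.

619

Since p = q + 24, we have 398017 = q(q + 24), so q² + 24q − 398017 = 0.
Discriminant: 24² + 4·398017 = 576 + 1592068 = 1592644; √1592644 = 1262.
q = (−24 + 1262)/2 = 619, and p = q + 24 = 643.
Check: 619 · 643 = 398017.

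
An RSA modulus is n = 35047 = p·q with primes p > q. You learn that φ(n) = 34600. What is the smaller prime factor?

φ(n) = (p−1)(q−1) = n − (p+q) + 1, so p + q = 35047 − 34600 + 1 = 448.
p and q are the roots of t² − 448t + 35047 = 0.
Discriminant: 448² − 4·35047 = 200704 − 140188 = 60516; √60516 = 246.
q = (448 − 246)/2 = 101, p = (448 + 246)/2 = 347.
Check: 101 · 347 = 35047.

101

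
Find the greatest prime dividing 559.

559 = 13 · 43
43 is prime.
So 559 = 13 · 43; the largest prime factor is 43.

43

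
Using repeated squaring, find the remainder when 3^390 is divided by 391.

3^1 ≡ 3 (mod 391)
3^2 ≡ 3^2 = 9 ≡ 9 (mod 391)
3^4 ≡ 9^2 = 81 ≡ 81 (mod 391)
3^8 ≡ 81^2 = 6561 ≡ 305 (mod 391)
3^16 ≡ 305^2 = 93025 ≡ 358 (mod 391)
3^32 ≡ 358^2 = 128164 ≡ 307 (mod 391)
3^64 ≡ 307^2 = 94249 ≡ 18 (mod 391)
3^128 ≡ 18^2 = 324 ≡ 324 (mod 391)
3^256 ≡ 324^2 = 104976 ≡ 188 (mod 391)
390 = 256 + 128 + 4 + 2 in binary powers of 2.
So 3^390 ≡ 188 · 324 · 81 · 9 ≡ 151 (mod 391).
Since 151 ≠ 1, base 3 is a Fermat witness: 391 is composite.

151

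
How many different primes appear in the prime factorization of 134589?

5

134589 = 3 · 44863
44863 = 7 · 6409
6409 = 13 · 493
493 = 17 · 29
134589 = 3 · 7 · 13 · 17 · 29, which has 5 distinct prime factors.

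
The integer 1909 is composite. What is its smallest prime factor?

23

1909 is odd.
Digit sum 19, not divisible by 3.
Ends in 9: not divisible by 5.
7: 1909 = 7·272 + 5
11: 1909 = 11·173 + 6
13: 1909 = 13·146 + 11
17: 1909 = 17·112 + 5
19: 1909 = 19·100 + 9
23: 1909 = 23·83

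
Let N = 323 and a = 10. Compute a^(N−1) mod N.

270

10^1 ≡ 10 (mod 323)
10^2 ≡ 10^2 = 100 ≡ 100 (mod 323)
10^4 ≡ 100^2 = 10000 ≡ 310 (mod 323)
10^8 ≡ 310^2 = 96100 ≡ 169 (mod 323)
10^16 ≡ 169^2 = 28561 ≡ 137 (mod 323)
10^32 ≡ 137^2 = 18769 ≡ 35 (mod 323)
10^64 ≡ 35^2 = 1225 ≡ 256 (mod 323)
10^128 ≡ 256^2 = 65536 ≡ 290 (mod 323)
10^256 ≡ 290^2 = 84100 ≡ 120 (mod 323)
322 = 256 + 64 + 2 in binary powers of 2.
So 10^322 ≡ 120 · 256 · 100 ≡ 270 (mod 323).
Since 270 ≠ 1, base 10 is a Fermat witness: 323 is composite.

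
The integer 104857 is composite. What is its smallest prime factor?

23

104857 is odd.
Digit sum 25, not divisible by 3.
Ends in 7: not divisible by 5.
7: 104857 = 7·14979 + 4
11: 104857 = 11·9532 + 5
13: 104857 = 13·8065 + 12
17: 104857 = 17·6168 + 1
19: 104857 = 19·5518 + 15
23: 104857 = 23·4559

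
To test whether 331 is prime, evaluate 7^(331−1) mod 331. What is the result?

1

7^1 ≡ 7 (mod 331)
7^2 ≡ 7^2 = 49 ≡ 49 (mod 331)
7^4 ≡ 49^2 = 2401 ≡ 84 (mod 331)
7^8 ≡ 84^2 = 7056 ≡ 105 (mod 331)
7^16 ≡ 105^2 = 11025 ≡ 102 (mod 331)
7^32 ≡ 102^2 = 10404 ≡ 143 (mod 331)
7^64 ≡ 143^2 = 20449 ≡ 258 (mod 331)
7^128 ≡ 258^2 = 66564 ≡ 33 (mod 331)
7^256 ≡ 33^2 = 1089 ≡ 96 (mod 331)
330 = 256 + 64 + 8 + 2 in binary powers of 2.
So 7^330 ≡ 96 · 258 · 105 · 49 ≡ 1 (mod 331).
Since the result is 1, base 7 gives no evidence that 331 is composite.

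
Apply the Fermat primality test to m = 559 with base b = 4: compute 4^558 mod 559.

4^1 ≡ 4 (mod 559)
4^2 ≡ 4^2 = 16 ≡ 16 (mod 559)
4^4 ≡ 16^2 = 256 ≡ 256 (mod 559)
4^8 ≡ 256^2 = 65536 ≡ 133 (mod 559)
4^16 ≡ 133^2 = 17689 ≡ 360 (mod 559)
4^32 ≡ 360^2 = 129600 ≡ 471 (mod 559)
4^64 ≡ 471^2 = 221841 ≡ 477 (mod 559)
4^128 ≡ 477^2 = 227529 ≡ 16 (mod 559)
4^256 ≡ 16^2 = 256 ≡ 256 (mod 559)
4^512 ≡ 256^2 = 65536 ≡ 133 (mod 559)
558 = 512 + 32 + 8 + 4 + 2 in binary powers of 2.
So 4^558 ≡ 133 · 471 · 133 · 256 · 16 ≡ 508 (mod 559).
Since 508 ≠ 1, base 4 is a Fermat witness: 559 is composite.

508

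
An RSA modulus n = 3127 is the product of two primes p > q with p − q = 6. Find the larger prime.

59

Since p = q + 6, we have 3127 = q(q + 6), so q² + 6q − 3127 = 0.
Discriminant: 6² + 4·3127 = 36 + 12508 = 12544; √12544 = 112.
q = (−6 + 112)/2 = 53, and p = q + 6 = 59.
Check: 53 · 59 = 3127.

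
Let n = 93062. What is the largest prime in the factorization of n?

79

93062 = 2 · 46531
46531 = 19 · 2449
2449 = 31 · 79
79 is prime.
So 93062 = 2 · 19 · 31 · 79; the largest prime factor is 79.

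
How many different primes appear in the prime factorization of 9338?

9338 = 2 · 4669
4669 = 7 · 667
667 = 23 · 29
9338 = 2 · 7 · 23 · 29, which has 4 distinct prime factors.

4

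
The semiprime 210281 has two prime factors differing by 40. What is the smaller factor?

439

Since p = q + 40, we have 210281 = q(q + 40), so q² + 40q − 210281 = 0.
Discriminant: 40² + 4·210281 = 1600 + 841124 = 842724; √842724 = 918.
q = (−40 + 918)/2 = 439, and p = q + 40 = 479.
Check: 439 · 479 = 210281.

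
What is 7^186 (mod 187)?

70

7^1 ≡ 7 (mod 187)
7^2 ≡ 7^2 = 49 ≡ 49 (mod 187)
7^4 ≡ 49^2 = 2401 ≡ 157 (mod 187)
7^8 ≡ 157^2 = 24649 ≡ 152 (mod 187)
7^16 ≡ 152^2 = 23104 ≡ 103 (mod 187)
7^32 ≡ 103^2 = 10609 ≡ 137 (mod 187)
7^64 ≡ 137^2 = 18769 ≡ 69 (mod 187)
7^128 ≡ 69^2 = 4761 ≡ 86 (mod 187)
186 = 128 + 32 + 16 + 8 + 2 in binary powers of 2.
So 7^186 ≡ 86 · 137 · 103 · 152 · 49 ≡ 70 (mod 187).
Since 70 ≠ 1, base 7 is a Fermat witness: 187 is composite.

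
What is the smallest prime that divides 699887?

31

699887 is odd.
Digit sum 47, not divisible by 3.
Ends in 7: not divisible by 5.
7: 699887 = 7·99983 + 6
11: 699887 = 11·63626 + 1
13: 699887 = 13·53837 + 6
17: 699887 = 17·41169 + 14
19: 699887 = 19·36836 + 3
23: 699887 = 23·30429 + 20
29: 699887 = 29·24134 + 1
31: 699887 = 31·22577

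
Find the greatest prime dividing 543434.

543434 = 2 · 271717
271717 = 43 · 6319
6319 = 71 · 89
89 is prime.
So 543434 = 2 · 43 · 71 · 89; the largest prime factor is 89.

89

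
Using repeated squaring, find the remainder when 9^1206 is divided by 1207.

973

9^1 ≡ 9 (mod 1207)
9^2 ≡ 9^2 = 81 ≡ 81 (mod 1207)
9^4 ≡ 81^2 = 6561 ≡ 526 (mod 1207)
9^8 ≡ 526^2 = 276676 ≡ 273 (mod 1207)
9^16 ≡ 273^2 = 74529 ≡ 902 (mod 1207)
9^32 ≡ 902^2 = 813604 ≡ 86 (mod 1207)
9^64 ≡ 86^2 = 7396 ≡ 154 (mod 1207)
9^128 ≡ 154^2 = 23716 ≡ 783 (mod 1207)
9^256 ≡ 783^2 = 613089 ≡ 1140 (mod 1207)
9^512 ≡ 1140^2 = 1299600 ≡ 868 (mod 1207)
9^1024 ≡ 868^2 = 753424 ≡ 256 (mod 1207)
1206 = 1024 + 128 + 32 + 16 + 4 + 2 in binary powers of 2.
So 9^1206 ≡ 256 · 783 · 86 · 902 · 526 · 81 ≡ 973 (mod 1207).
Since 973 ≠ 1, base 9 is a Fermat witness: 1207 is composite.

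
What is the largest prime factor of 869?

79

869 = 11 · 79
79 is prime.
So 869 = 11 · 79; the largest prime factor is 79.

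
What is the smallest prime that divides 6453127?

6453127 is odd.
Digit sum 28, not divisible by 3.
Ends in 7: not divisible by 5.
7: 6453127 = 7·921875 + 2
11: 6453127 = 11·586647 + 10
13: 6453127 = 13·496394 + 5
17: 6453127 = 17·379595 + 12
19: 6453127 = 19·339638 + 5
23: 6453127 = 23·280570 + 17
29: 6453127 = 29·222521 + 18
31: 6453127 = 31·208165 + 12
37: 6453127 = 37·174408 + 31
41: 6453127 = 41·157393 + 14
43: 6453127 = 43·150072 + 31
47: 6453127 = 47·137300 + 27
53: 6453127 = 53·121757 + 6
59: 6453127 = 59·109375 + 2
61: 6453127 = 61·105788 + 59
67: 6453127 = 67·96315 + 22
71: 6453127 = 71·90889 + 8
73: 6453127 = 73·88399

73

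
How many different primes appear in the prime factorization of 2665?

3

2665 = 5 · 533
533 = 13 · 41
2665 = 5 · 13 · 41, which has 3 distinct prime factors.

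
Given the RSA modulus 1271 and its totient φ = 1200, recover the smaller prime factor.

31

φ(n) = (p−1)(q−1) = n − (p+q) + 1, so p + q = 1271 − 1200 + 1 = 72.
p and q are the roots of t² − 72t + 1271 = 0.
Discriminant: 72² − 4·1271 = 5184 − 5084 = 100; √100 = 10.
q = (72 − 10)/2 = 31, p = (72 + 10)/2 = 41.
Check: 31 · 41 = 1271.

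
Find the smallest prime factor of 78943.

78943 is odd.
Digit sum 31, not divisible by 3.
Ends in 3: not divisible by 5.
7: 78943 = 7·11277 + 4
11: 78943 = 11·7176 + 7
13: 78943 = 13·6072 + 7
17: 78943 = 17·4643 + 12
19: 78943 = 19·4154 + 17
23: 78943 = 23·3432 + 7
29: 78943 = 29·2722 + 5
31: 78943 = 31·2546 + 17
37: 78943 = 37·2133 + 22
41: 78943 = 41·1925 + 18
43: 78943 = 43·1835 + 38
47: 78943 = 47·1679 + 30
53: 78943 = 53·1489 + 26
59: 78943 = 59·1338 + 1
61: 78943 = 61·1294 + 9
67: 78943 = 67·1178 + 17
71: 78943 = 71·1111 + 62
73: 78943 = 73·1081 + 30
79: 78943 = 79·999 + 22
83: 78943 = 83·951 + 10
89: 78943 = 89·887

89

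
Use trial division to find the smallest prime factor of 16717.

16717 is odd.
Digit sum 22, not divisible by 3.
Ends in 7: not divisible by 5.
7: 16717 = 7·2388 + 1
11: 16717 = 11·1519 + 8
13: 16717 = 13·1285 + 12
17: 16717 = 17·983 + 6
19: 16717 = 19·879 + 16
23: 16717 = 23·726 + 19
29: 16717 = 29·576 + 13
31: 16717 = 31·539 + 8
37: 16717 = 37·451 + 30
41: 16717 = 41·407 + 30
43: 16717 = 43·388 + 33
47: 16717 = 47·355 + 32
53: 16717 = 53·315 + 22
59: 16717 = 59·283 + 20
61: 16717 = 61·274 + 3
67: 16717 = 67·249 + 34
71: 16717 = 71·235 + 32
73: 16717 = 73·229

73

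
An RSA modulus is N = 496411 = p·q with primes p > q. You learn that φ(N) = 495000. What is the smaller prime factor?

φ(n) = (p−1)(q−1) = n − (p+q) + 1, so p + q = 496411 − 495000 + 1 = 1412.
p and q are the roots of t² − 1412t + 496411 = 0.
Discriminant: 1412² − 4·496411 = 1993744 − 1985644 = 8100; √8100 = 90.
q = (1412 − 90)/2 = 661, p = (1412 + 90)/2 = 751.
Check: 661 · 751 = 496411.

661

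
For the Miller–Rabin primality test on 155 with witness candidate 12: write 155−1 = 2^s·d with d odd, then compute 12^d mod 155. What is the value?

155 − 1 = 154 = 2^1 · 77, so d = 77.
12^1 ≡ 12 (mod 155)
12^2 ≡ 12^2 = 144 ≡ 144 (mod 155)
12^4 ≡ 144^2 = 20736 ≡ 121 (mod 155)
12^8 ≡ 121^2 = 14641 ≡ 71 (mod 155)
12^16 ≡ 71^2 = 5041 ≡ 81 (mod 155)
12^32 ≡ 81^2 = 6561 ≡ 51 (mod 155)
12^64 ≡ 51^2 = 2601 ≡ 121 (mod 155)
77 = 64 + 8 + 4 + 1 in binary powers of 2.
So 12^77 ≡ 121 · 71 · 121 · 12 ≡ 42 (mod 155).
Squaring chain: 42; never reaches −1, so base 12 is a Miller–Rabin witness that 155 is composite.

42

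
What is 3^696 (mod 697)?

288

3^1 ≡ 3 (mod 697)
3^2 ≡ 3^2 = 9 ≡ 9 (mod 697)
3^4 ≡ 9^2 = 81 ≡ 81 (mod 697)
3^8 ≡ 81^2 = 6561 ≡ 288 (mod 697)
3^16 ≡ 288^2 = 82944 ≡ 1 (mod 697)
3^32 ≡ 1^2 = 1 ≡ 1 (mod 697)
3^64 ≡ 1^2 = 1 ≡ 1 (mod 697)
3^128 ≡ 1^2 = 1 ≡ 1 (mod 697)
3^256 ≡ 1^2 = 1 ≡ 1 (mod 697)
3^512 ≡ 1^2 = 1 ≡ 1 (mod 697)
696 = 512 + 128 + 32 + 16 + 8 in binary powers of 2.
So 3^696 ≡ 1 · 1 · 1 · 1 · 288 ≡ 288 (mod 697).
Since 288 ≠ 1, base 3 is a Fermat witness: 697 is composite.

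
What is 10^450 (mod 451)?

10^1 ≡ 10 (mod 451)
10^2 ≡ 10^2 = 100 ≡ 100 (mod 451)
10^4 ≡ 100^2 = 10000 ≡ 78 (mod 451)
10^8 ≡ 78^2 = 6084 ≡ 221 (mod 451)
10^16 ≡ 221^2 = 48841 ≡ 133 (mod 451)
10^32 ≡ 133^2 = 17689 ≡ 100 (mod 451)
10^64 ≡ 100^2 = 10000 ≡ 78 (mod 451)
10^128 ≡ 78^2 = 6084 ≡ 221 (mod 451)
10^256 ≡ 221^2 = 48841 ≡ 133 (mod 451)
450 = 256 + 128 + 64 + 2 in binary powers of 2.
So 10^450 ≡ 133 · 221 · 78 · 100 ≡ 1 (mod 451).
Since the result is 1, base 10 gives no evidence that 451 is composite.

1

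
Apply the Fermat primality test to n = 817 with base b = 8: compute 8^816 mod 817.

8^1 ≡ 8 (mod 817)
8^2 ≡ 8^2 = 64 ≡ 64 (mod 817)
8^4 ≡ 64^2 = 4096 ≡ 11 (mod 817)
8^8 ≡ 11^2 = 121 ≡ 121 (mod 817)
8^16 ≡ 121^2 = 14641 ≡ 752 (mod 817)
8^32 ≡ 752^2 = 565504 ≡ 140 (mod 817)
8^64 ≡ 140^2 = 19600 ≡ 809 (mod 817)
8^128 ≡ 809^2 = 654481 ≡ 64 (mod 817)
8^256 ≡ 64^2 = 4096 ≡ 11 (mod 817)
8^512 ≡ 11^2 = 121 ≡ 121 (mod 817)
816 = 512 + 256 + 32 + 16 in binary powers of 2.
So 8^816 ≡ 121 · 11 · 140 · 752 ≡ 742 (mod 817).
Since 742 ≠ 1, base 8 is a Fermat witness: 817 is composite.

742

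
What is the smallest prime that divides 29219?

61

29219 is odd.
Digit sum 23, not divisible by 3.
Ends in 9: not divisible by 5.
7: 29219 = 7·4174 + 1
11: 29219 = 11·2656 + 3
13: 29219 = 13·2247 + 8
17: 29219 = 17·1718 + 13
19: 29219 = 19·1537 + 16
23: 29219 = 23·1270 + 9
29: 29219 = 29·1007 + 16
31: 29219 = 31·942 + 17
37: 29219 = 37·789 + 26
41: 29219 = 41·712 + 27
43: 29219 = 43·679 + 22
47: 29219 = 47·621 + 32
53: 29219 = 53·551 + 16
59: 29219 = 59·495 + 14
61: 29219 = 61·479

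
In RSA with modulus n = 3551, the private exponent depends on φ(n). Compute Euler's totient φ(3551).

3432

Factor: 3551 = 53 · 67.
φ(3551) = (53−1) · (67−1) = 52 · 66 = 3432.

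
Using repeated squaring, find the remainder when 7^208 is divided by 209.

64

7^1 ≡ 7 (mod 209)
7^2 ≡ 7^2 = 49 ≡ 49 (mod 209)
7^4 ≡ 49^2 = 2401 ≡ 102 (mod 209)
7^8 ≡ 102^2 = 10404 ≡ 163 (mod 209)
7^16 ≡ 163^2 = 26569 ≡ 26 (mod 209)
7^32 ≡ 26^2 = 676 ≡ 49 (mod 209)
7^64 ≡ 49^2 = 2401 ≡ 102 (mod 209)
7^128 ≡ 102^2 = 10404 ≡ 163 (mod 209)
208 = 128 + 64 + 16 in binary powers of 2.
So 7^208 ≡ 163 · 102 · 26 ≡ 64 (mod 209).
Since 64 ≠ 1, base 7 is a Fermat witness: 209 is composite.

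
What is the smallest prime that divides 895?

895 is odd.
Digit sum 22, not divisible by 3.
Ends in 5: divisible by 5.

5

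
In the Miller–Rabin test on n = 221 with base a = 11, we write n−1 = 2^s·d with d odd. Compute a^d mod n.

221 − 1 = 220 = 2^2 · 55, so d = 55.
11^1 ≡ 11 (mod 221)
11^2 ≡ 11^2 = 121 ≡ 121 (mod 221)
11^4 ≡ 121^2 = 14641 ≡ 55 (mod 221)
11^8 ≡ 55^2 = 3025 ≡ 152 (mod 221)
11^16 ≡ 152^2 = 23104 ≡ 120 (mod 221)
11^32 ≡ 120^2 = 14400 ≡ 35 (mod 221)
55 = 32 + 16 + 4 + 2 + 1 in binary powers of 2.
So 11^55 ≡ 35 · 120 · 55 · 121 · 11 ≡ 54 (mod 221).
Squaring chain: 54 → 43; never reaches −1, so base 11 is a Miller–Rabin witness that 221 is composite.

54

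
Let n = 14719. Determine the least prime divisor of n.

41

14719 is odd.
Digit sum 22, not divisible by 3.
Ends in 9: not divisible by 5.
7: 14719 = 7·2102 + 5
11: 14719 = 11·1338 + 1
13: 14719 = 13·1132 + 3
17: 14719 = 17·865 + 14
19: 14719 = 19·774 + 13
23: 14719 = 23·639 + 22
29: 14719 = 29·507 + 16
31: 14719 = 31·474 + 25
37: 14719 = 37·397 + 30
41: 14719 = 41·359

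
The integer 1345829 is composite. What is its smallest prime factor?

1345829 is odd.
Digit sum 32, not divisible by 3.
Ends in 9: not divisible by 5.
7: 1345829 = 7·192261 + 2
11: 1345829 = 11·122348 + 1
13: 1345829 = 13·103525 + 4
17: 1345829 = 17·79166 + 7
19: 1345829 = 19·70833 + 2
23: 1345829 = 23·58514 + 7
29: 1345829 = 29·46407 + 26
31: 1345829 = 31·43413 + 26
37: 1345829 = 37·36373 + 28
41: 1345829 = 41·32825 + 4
43: 1345829 = 43·31298 + 15
47: 1345829 = 47·28634 + 31
53: 1345829 = 53·25393

53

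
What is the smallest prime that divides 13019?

47

13019 is odd.
Digit sum 14, not divisible by 3.
Ends in 9: not divisible by 5.
7: 13019 = 7·1859 + 6
11: 13019 = 11·1183 + 6
13: 13019 = 13·1001 + 6
17: 13019 = 17·765 + 14
19: 13019 = 19·685 + 4
23: 13019 = 23·566 + 1
29: 13019 = 29·448 + 27
31: 13019 = 31·419 + 30
37: 13019 = 37·351 + 32
41: 13019 = 41·317 + 22
43: 13019 = 43·302 + 33
47: 13019 = 47·277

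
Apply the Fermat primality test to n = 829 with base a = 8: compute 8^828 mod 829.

1

8^1 ≡ 8 (mod 829)
8^2 ≡ 8^2 = 64 ≡ 64 (mod 829)
8^4 ≡ 64^2 = 4096 ≡ 780 (mod 829)
8^8 ≡ 780^2 = 608400 ≡ 743 (mod 829)
8^16 ≡ 743^2 = 552049 ≡ 764 (mod 829)
8^32 ≡ 764^2 = 583696 ≡ 80 (mod 829)
8^64 ≡ 80^2 = 6400 ≡ 597 (mod 829)
8^128 ≡ 597^2 = 356409 ≡ 768 (mod 829)
8^256 ≡ 768^2 = 589824 ≡ 405 (mod 829)
8^512 ≡ 405^2 = 164025 ≡ 712 (mod 829)
828 = 512 + 256 + 32 + 16 + 8 + 4 in binary powers of 2.
So 8^828 ≡ 712 · 405 · 80 · 764 · 743 · 780 ≡ 1 (mod 829).
Since the result is 1, base 8 gives no evidence that 829 is composite.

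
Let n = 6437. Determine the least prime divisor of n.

6437 is odd.
Digit sum 20, not divisible by 3.
Ends in 7: not divisible by 5.
7: 6437 = 7·919 + 4
11: 6437 = 11·585 + 2
13: 6437 = 13·495 + 2
17: 6437 = 17·378 + 11
19: 6437 = 19·338 + 15
23: 6437 = 23·279 + 20
29: 6437 = 29·221 + 28
31: 6437 = 31·207 + 20
37: 6437 = 37·173 + 36
41: 6437 = 41·157

41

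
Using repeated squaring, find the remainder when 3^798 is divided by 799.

3^1 ≡ 3 (mod 799)
3^2 ≡ 3^2 = 9 ≡ 9 (mod 799)
3^4 ≡ 9^2 = 81 ≡ 81 (mod 799)
3^8 ≡ 81^2 = 6561 ≡ 169 (mod 799)
3^16 ≡ 169^2 = 28561 ≡ 596 (mod 799)
3^32 ≡ 596^2 = 355216 ≡ 460 (mod 799)
3^64 ≡ 460^2 = 211600 ≡ 664 (mod 799)
3^128 ≡ 664^2 = 440896 ≡ 647 (mod 799)
3^256 ≡ 647^2 = 418609 ≡ 732 (mod 799)
3^512 ≡ 732^2 = 535824 ≡ 494 (mod 799)
798 = 512 + 256 + 16 + 8 + 4 + 2 in binary powers of 2.
So 3^798 ≡ 494 · 732 · 596 · 169 · 81 · 9 ≡ 784 (mod 799).
Since 784 ≠ 1, base 3 is a Fermat witness: 799 is composite.

784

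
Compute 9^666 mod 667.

9^1 ≡ 9 (mod 667)
9^2 ≡ 9^2 = 81 ≡ 81 (mod 667)
9^4 ≡ 81^2 = 6561 ≡ 558 (mod 667)
9^8 ≡ 558^2 = 311364 ≡ 542 (mod 667)
9^16 ≡ 542^2 = 293764 ≡ 284 (mod 667)
9^32 ≡ 284^2 = 80656 ≡ 616 (mod 667)
9^64 ≡ 616^2 = 379456 ≡ 600 (mod 667)
9^128 ≡ 600^2 = 360000 ≡ 487 (mod 667)
9^256 ≡ 487^2 = 237169 ≡ 384 (mod 667)
9^512 ≡ 384^2 = 147456 ≡ 49 (mod 667)
666 = 512 + 128 + 16 + 8 + 2 in binary powers of 2.
So 9^666 ≡ 49 · 487 · 284 · 542 · 81 ≡ 49 (mod 667).
Since 49 ≠ 1, base 9 is a Fermat witness: 667 is composite.

49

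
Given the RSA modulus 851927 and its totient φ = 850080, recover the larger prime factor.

967

φ(n) = (p−1)(q−1) = n − (p+q) + 1, so p + q = 851927 − 850080 + 1 = 1848.
p and q are the roots of t² − 1848t + 851927 = 0.
Discriminant: 1848² − 4·851927 = 3415104 − 3407708 = 7396; √7396 = 86.
q = (1848 − 86)/2 = 881, p = (1848 + 86)/2 = 967.
Check: 881 · 967 = 851927.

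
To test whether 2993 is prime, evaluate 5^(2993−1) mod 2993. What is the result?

5^1 ≡ 5 (mod 2993)
5^2 ≡ 5^2 = 25 ≡ 25 (mod 2993)
5^4 ≡ 25^2 = 625 ≡ 625 (mod 2993)
5^8 ≡ 625^2 = 390625 ≡ 1535 (mod 2993)
5^16 ≡ 1535^2 = 2356225 ≡ 734 (mod 2993)
5^32 ≡ 734^2 = 538756 ≡ 16 (mod 2993)
5^64 ≡ 16^2 = 256 ≡ 256 (mod 2993)
5^128 ≡ 256^2 = 65536 ≡ 2683 (mod 2993)
5^256 ≡ 2683^2 = 7198489 ≡ 324 (mod 2993)
5^512 ≡ 324^2 = 104976 ≡ 221 (mod 2993)
5^1024 ≡ 221^2 = 48841 ≡ 953 (mod 2993)
5^2048 ≡ 953^2 = 908209 ≡ 1330 (mod 2993)
2992 = 2048 + 512 + 256 + 128 + 32 + 16 in binary powers of 2.
So 5^2992 ≡ 1330 · 221 · 324 · 2683 · 16 · 734 ≡ 1492 (mod 2993).
Since 1492 ≠ 1, base 5 is a Fermat witness: 2993 is composite.

1492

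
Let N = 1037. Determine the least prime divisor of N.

1037 is odd.
Digit sum 11, not divisible by 3.
Ends in 7: not divisible by 5.
7: 1037 = 7·148 + 1
11: 1037 = 11·94 + 3
13: 1037 = 13·79 + 10
17: 1037 = 17·61

17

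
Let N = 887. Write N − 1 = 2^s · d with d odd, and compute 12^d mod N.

1

887 − 1 = 886 = 2^1 · 443, so d = 443.
12^1 ≡ 12 (mod 887)
12^2 ≡ 12^2 = 144 ≡ 144 (mod 887)
12^4 ≡ 144^2 = 20736 ≡ 335 (mod 887)
12^8 ≡ 335^2 = 112225 ≡ 463 (mod 887)
12^16 ≡ 463^2 = 214369 ≡ 602 (mod 887)
12^32 ≡ 602^2 = 362404 ≡ 508 (mod 887)
12^64 ≡ 508^2 = 258064 ≡ 834 (mod 887)
12^128 ≡ 834^2 = 695556 ≡ 148 (mod 887)
12^256 ≡ 148^2 = 21904 ≡ 616 (mod 887)
443 = 256 + 128 + 32 + 16 + 8 + 2 + 1 in binary powers of 2.
So 12^443 ≡ 616 · 148 · 508 · 602 · 463 · 144 · 12 ≡ 1 (mod 887).
Since 12^d ≡ 1 (mod 887), base 12 does not prove 887 composite.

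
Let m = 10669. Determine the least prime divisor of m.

47

10669 is odd.
Digit sum 22, not divisible by 3.
Ends in 9: not divisible by 5.
7: 10669 = 7·1524 + 1
11: 10669 = 11·969 + 10
13: 10669 = 13·820 + 9
17: 10669 = 17·627 + 10
19: 10669 = 19·561 + 10
23: 10669 = 23·463 + 20
29: 10669 = 29·367 + 26
31: 10669 = 31·344 + 5
37: 10669 = 37·288 + 13
41: 10669 = 41·260 + 9
43: 10669 = 43·248 + 5
47: 10669 = 47·227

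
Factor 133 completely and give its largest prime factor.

133 = 7 · 19
19 is prime.
So 133 = 7 · 19; the largest prime factor is 19.

19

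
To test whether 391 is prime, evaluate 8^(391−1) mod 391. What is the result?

361

8^1 ≡ 8 (mod 391)
8^2 ≡ 8^2 = 64 ≡ 64 (mod 391)
8^4 ≡ 64^2 = 4096 ≡ 186 (mod 391)
8^8 ≡ 186^2 = 34596 ≡ 188 (mod 391)
8^16 ≡ 188^2 = 35344 ≡ 154 (mod 391)
8^32 ≡ 154^2 = 23716 ≡ 256 (mod 391)
8^64 ≡ 256^2 = 65536 ≡ 239 (mod 391)
8^128 ≡ 239^2 = 57121 ≡ 35 (mod 391)
8^256 ≡ 35^2 = 1225 ≡ 52 (mod 391)
390 = 256 + 128 + 4 + 2 in binary powers of 2.
So 8^390 ≡ 52 · 35 · 186 · 64 ≡ 361 (mod 391).
Since 361 ≠ 1, base 8 is a Fermat witness: 391 is composite.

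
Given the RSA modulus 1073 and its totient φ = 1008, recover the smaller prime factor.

29

φ(n) = (p−1)(q−1) = n − (p+q) + 1, so p + q = 1073 − 1008 + 1 = 66.
p and q are the roots of t² − 66t + 1073 = 0.
Discriminant: 66² − 4·1073 = 4356 − 4292 = 64; √64 = 8.
q = (66 − 8)/2 = 29, p = (66 + 8)/2 = 37.
Check: 29 · 37 = 1073.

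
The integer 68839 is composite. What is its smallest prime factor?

23

68839 is odd.
Digit sum 34, not divisible by 3.
Ends in 9: not divisible by 5.
7: 68839 = 7·9834 + 1
11: 68839 = 11·6258 + 1
13: 68839 = 13·5295 + 4
17: 68839 = 17·4049 + 6
19: 68839 = 19·3623 + 2
23: 68839 = 23·2993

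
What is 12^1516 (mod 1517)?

127

12^1 ≡ 12 (mod 1517)
12^2 ≡ 12^2 = 144 ≡ 144 (mod 1517)
12^4 ≡ 144^2 = 20736 ≡ 1015 (mod 1517)
12^8 ≡ 1015^2 = 1030225 ≡ 182 (mod 1517)
12^16 ≡ 182^2 = 33124 ≡ 1267 (mod 1517)
12^32 ≡ 1267^2 = 1605289 ≡ 303 (mod 1517)
12^64 ≡ 303^2 = 91809 ≡ 789 (mod 1517)
12^128 ≡ 789^2 = 622521 ≡ 551 (mod 1517)
12^256 ≡ 551^2 = 303601 ≡ 201 (mod 1517)
12^512 ≡ 201^2 = 40401 ≡ 959 (mod 1517)
12^1024 ≡ 959^2 = 919681 ≡ 379 (mod 1517)
1516 = 1024 + 256 + 128 + 64 + 32 + 8 + 4 in binary powers of 2.
So 12^1516 ≡ 379 · 201 · 551 · 789 · 303 · 182 · 1015 ≡ 127 (mod 1517).
Since 127 ≠ 1, base 12 is a Fermat witness: 1517 is composite.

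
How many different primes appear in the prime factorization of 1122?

4

1122 = 2 · 561
561 = 3 · 187
187 = 11 · 17
1122 = 2 · 3 · 11 · 17, which has 4 distinct prime factors.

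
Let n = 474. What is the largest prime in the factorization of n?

79

474 = 2 · 237
237 = 3 · 79
79 is prime.
So 474 = 2 · 3 · 79; the largest prime factor is 79.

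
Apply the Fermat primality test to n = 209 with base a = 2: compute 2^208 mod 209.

2^1 ≡ 2 (mod 209)
2^2 ≡ 2^2 = 4 ≡ 4 (mod 209)
2^4 ≡ 4^2 = 16 ≡ 16 (mod 209)
2^8 ≡ 16^2 = 256 ≡ 47 (mod 209)
2^16 ≡ 47^2 = 2209 ≡ 119 (mod 209)
2^32 ≡ 119^2 = 14161 ≡ 158 (mod 209)
2^64 ≡ 158^2 = 24964 ≡ 93 (mod 209)
2^128 ≡ 93^2 = 8649 ≡ 80 (mod 209)
208 = 128 + 64 + 16 in binary powers of 2.
So 2^208 ≡ 80 · 93 · 119 ≡ 36 (mod 209).
Since 36 ≠ 1, base 2 is a Fermat witness: 209 is composite.

36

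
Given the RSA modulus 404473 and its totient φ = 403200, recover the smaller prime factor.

601

φ(n) = (p−1)(q−1) = n − (p+q) + 1, so p + q = 404473 − 403200 + 1 = 1274.
p and q are the roots of t² − 1274t + 404473 = 0.
Discriminant: 1274² − 4·404473 = 1623076 − 1617892 = 5184; √5184 = 72.
q = (1274 − 72)/2 = 601, p = (1274 + 72)/2 = 673.
Check: 601 · 673 = 404473.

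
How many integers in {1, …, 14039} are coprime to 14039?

Factor: 14039 = 101 · 139.
φ(14039) = (101−1) · (139−1) = 100 · 138 = 13800.

13800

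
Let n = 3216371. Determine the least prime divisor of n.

71

3216371 is odd.
Digit sum 23, not divisible by 3.
Ends in 1: not divisible by 5.
7: 3216371 = 7·459481 + 4
11: 3216371 = 11·292397 + 4
13: 3216371 = 13·247413 + 2
17: 3216371 = 17·189198 + 5
19: 3216371 = 19·169282 + 13
23: 3216371 = 23·139842 + 5
29: 3216371 = 29·110909 + 10
31: 3216371 = 31·103753 + 28
37: 3216371 = 37·86928 + 35
41: 3216371 = 41·78448 + 3
43: 3216371 = 43·74799 + 14
47: 3216371 = 47·68433 + 20
53: 3216371 = 53·60686 + 13
59: 3216371 = 59·54514 + 45
61: 3216371 = 61·52727 + 24
67: 3216371 = 67·48005 + 36
71: 3216371 = 71·45301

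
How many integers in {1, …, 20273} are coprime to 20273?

Factor: 20273 = 11 · 19 · 97.
φ(20273) = (11−1) · (19−1) · (97−1) = 10 · 18 · 96 = 17280.

17280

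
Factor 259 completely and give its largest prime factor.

37

259 = 7 · 37
37 is prime.
So 259 = 7 · 37; the largest prime factor is 37.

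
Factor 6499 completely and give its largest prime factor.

6499 = 67 · 97
97 is prime.
So 6499 = 67 · 97; the largest prime factor is 97.

97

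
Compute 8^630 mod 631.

1

8^1 ≡ 8 (mod 631)
8^2 ≡ 8^2 = 64 ≡ 64 (mod 631)
8^4 ≡ 64^2 = 4096 ≡ 310 (mod 631)
8^8 ≡ 310^2 = 96100 ≡ 188 (mod 631)
8^16 ≡ 188^2 = 35344 ≡ 8 (mod 631)
8^32 ≡ 8^2 = 64 ≡ 64 (mod 631)
8^64 ≡ 64^2 = 4096 ≡ 310 (mod 631)
8^128 ≡ 310^2 = 96100 ≡ 188 (mod 631)
8^256 ≡ 188^2 = 35344 ≡ 8 (mod 631)
8^512 ≡ 8^2 = 64 ≡ 64 (mod 631)
630 = 512 + 64 + 32 + 16 + 4 + 2 in binary powers of 2.
So 8^630 ≡ 64 · 310 · 64 · 8 · 310 · 64 ≡ 1 (mod 631).
Since the result is 1, base 8 gives no evidence that 631 is composite.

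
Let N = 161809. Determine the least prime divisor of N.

43

161809 is odd.
Digit sum 25, not divisible by 3.
Ends in 9: not divisible by 5.
7: 161809 = 7·23115 + 4
11: 161809 = 11·14709 + 10
13: 161809 = 13·12446 + 11
17: 161809 = 17·9518 + 3
19: 161809 = 19·8516 + 5
23: 161809 = 23·7035 + 4
29: 161809 = 29·5579 + 18
31: 161809 = 31·5219 + 20
37: 161809 = 37·4373 + 8
41: 161809 = 41·3946 + 23
43: 161809 = 43·3763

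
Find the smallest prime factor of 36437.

83

36437 is odd.
Digit sum 23, not divisible by 3.
Ends in 7: not divisible by 5.
7: 36437 = 7·5205 + 2
11: 36437 = 11·3312 + 5
13: 36437 = 13·2802 + 11
17: 36437 = 17·2143 + 6
19: 36437 = 19·1917 + 14
23: 36437 = 23·1584 + 5
29: 36437 = 29·1256 + 13
31: 36437 = 31·1175 + 12
37: 36437 = 37·984 + 29
41: 36437 = 41·888 + 29
43: 36437 = 43·847 + 16
47: 36437 = 47·775 + 12
53: 36437 = 53·687 + 26
59: 36437 = 59·617 + 34
61: 36437 = 61·597 + 20
67: 36437 = 67·543 + 56
71: 36437 = 71·513 + 14
73: 36437 = 73·499 + 10
79: 36437 = 79·461 + 18
83: 36437 = 83·439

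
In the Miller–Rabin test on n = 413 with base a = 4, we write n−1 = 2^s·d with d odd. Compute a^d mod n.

228

413 − 1 = 412 = 2^2 · 103, so d = 103.
4^1 ≡ 4 (mod 413)
4^2 ≡ 4^2 = 16 ≡ 16 (mod 413)
4^4 ≡ 16^2 = 256 ≡ 256 (mod 413)
4^8 ≡ 256^2 = 65536 ≡ 282 (mod 413)
4^16 ≡ 282^2 = 79524 ≡ 228 (mod 413)
4^32 ≡ 228^2 = 51984 ≡ 359 (mod 413)
4^64 ≡ 359^2 = 128881 ≡ 25 (mod 413)
103 = 64 + 32 + 4 + 2 + 1 in binary powers of 2.
So 4^103 ≡ 25 · 359 · 256 · 16 · 4 ≡ 228 (mod 413).
Squaring chain: 228 → 359; never reaches −1, so base 4 is a Miller–Rabin witness that 413 is composite.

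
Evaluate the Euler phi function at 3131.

3000

Factor: 3131 = 31 · 101.
φ(3131) = (31−1) · (101−1) = 30 · 100 = 3000.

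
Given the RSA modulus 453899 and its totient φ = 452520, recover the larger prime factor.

839

φ(n) = (p−1)(q−1) = n − (p+q) + 1, so p + q = 453899 − 452520 + 1 = 1380.
p and q are the roots of t² − 1380t + 453899 = 0.
Discriminant: 1380² − 4·453899 = 1904400 − 1815596 = 88804; √88804 = 298.
q = (1380 − 298)/2 = 541, p = (1380 + 298)/2 = 839.
Check: 541 · 839 = 453899.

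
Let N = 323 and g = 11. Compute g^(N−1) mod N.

87

11^1 ≡ 11 (mod 323)
11^2 ≡ 11^2 = 121 ≡ 121 (mod 323)
11^4 ≡ 121^2 = 14641 ≡ 106 (mod 323)
11^8 ≡ 106^2 = 11236 ≡ 254 (mod 323)
11^16 ≡ 254^2 = 64516 ≡ 239 (mod 323)
11^32 ≡ 239^2 = 57121 ≡ 273 (mod 323)
11^64 ≡ 273^2 = 74529 ≡ 239 (mod 323)
11^128 ≡ 239^2 = 57121 ≡ 273 (mod 323)
11^256 ≡ 273^2 = 74529 ≡ 239 (mod 323)
322 = 256 + 64 + 2 in binary powers of 2.
So 11^322 ≡ 239 · 239 · 121 ≡ 87 (mod 323).
Since 87 ≠ 1, base 11 is a Fermat witness: 323 is composite.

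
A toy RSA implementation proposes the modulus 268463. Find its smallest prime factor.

268463 is odd.
Digit sum 29, not divisible by 3.
Ends in 3: not divisible by 5.
7: 268463 = 7·38351 + 6
11: 268463 = 11·24405 + 8
13: 268463 = 13·20651

13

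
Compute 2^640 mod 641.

1

2^1 ≡ 2 (mod 641)
2^2 ≡ 2^2 = 4 ≡ 4 (mod 641)
2^4 ≡ 4^2 = 16 ≡ 16 (mod 641)
2^8 ≡ 16^2 = 256 ≡ 256 (mod 641)
2^16 ≡ 256^2 = 65536 ≡ 154 (mod 641)
2^32 ≡ 154^2 = 23716 ≡ 640 (mod 641)
2^64 ≡ 640^2 = 409600 ≡ 1 (mod 641)
2^128 ≡ 1^2 = 1 ≡ 1 (mod 641)
2^256 ≡ 1^2 = 1 ≡ 1 (mod 641)
2^512 ≡ 1^2 = 1 ≡ 1 (mod 641)
640 = 512 + 128 in binary powers of 2.
So 2^640 ≡ 1 · 1 ≡ 1 (mod 641).
Since the result is 1, base 2 gives no evidence that 641 is composite.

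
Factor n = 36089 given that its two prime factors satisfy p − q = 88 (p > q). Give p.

Since p = q + 88, we have 36089 = q(q + 88), so q² + 88q − 36089 = 0.
Discriminant: 88² + 4·36089 = 7744 + 144356 = 152100; √152100 = 390.
q = (−88 + 390)/2 = 151, and p = q + 88 = 239.
Check: 151 · 239 = 36089.

239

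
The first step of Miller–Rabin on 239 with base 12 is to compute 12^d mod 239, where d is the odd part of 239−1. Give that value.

239 − 1 = 238 = 2^1 · 119, so d = 119.
12^1 ≡ 12 (mod 239)
12^2 ≡ 12^2 = 144 ≡ 144 (mod 239)
12^4 ≡ 144^2 = 20736 ≡ 182 (mod 239)
12^8 ≡ 182^2 = 33124 ≡ 142 (mod 239)
12^16 ≡ 142^2 = 20164 ≡ 88 (mod 239)
12^32 ≡ 88^2 = 7744 ≡ 96 (mod 239)
12^64 ≡ 96^2 = 9216 ≡ 134 (mod 239)
119 = 64 + 32 + 16 + 4 + 2 + 1 in binary powers of 2.
So 12^119 ≡ 134 · 96 · 88 · 182 · 144 · 12 ≡ 1 (mod 239).
Since 12^d ≡ 1 (mod 239), base 12 does not prove 239 composite.

1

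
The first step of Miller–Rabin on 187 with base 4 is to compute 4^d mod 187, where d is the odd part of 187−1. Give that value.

187 − 1 = 186 = 2^1 · 93, so d = 93.
4^1 ≡ 4 (mod 187)
4^2 ≡ 4^2 = 16 ≡ 16 (mod 187)
4^4 ≡ 16^2 = 256 ≡ 69 (mod 187)
4^8 ≡ 69^2 = 4761 ≡ 86 (mod 187)
4^16 ≡ 86^2 = 7396 ≡ 103 (mod 187)
4^32 ≡ 103^2 = 10609 ≡ 137 (mod 187)
4^64 ≡ 137^2 = 18769 ≡ 69 (mod 187)
93 = 64 + 16 + 8 + 4 + 1 in binary powers of 2.
So 4^93 ≡ 69 · 103 · 86 · 69 · 4 ≡ 174 (mod 187).
Squaring chain: 174; never reaches −1, so base 4 is a Miller–Rabin witness that 187 is composite.

174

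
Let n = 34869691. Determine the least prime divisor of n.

73

34869691 is odd.
Digit sum 46, not divisible by 3.
Ends in 1: not divisible by 5.
7: 34869691 = 7·4981384 + 3
11: 34869691 = 11·3169971 + 10
13: 34869691 = 13·2682283 + 12
17: 34869691 = 17·2051158 + 5
19: 34869691 = 19·1835246 + 17
23: 34869691 = 23·1516073 + 12
29: 34869691 = 29·1202403 + 4
31: 34869691 = 31·1124828 + 23
37: 34869691 = 37·942424 + 3
41: 34869691 = 41·850480 + 11
43: 34869691 = 43·810923 + 2
47: 34869691 = 47·741908 + 15
53: 34869691 = 53·657918 + 37
59: 34869691 = 59·591011 + 42
61: 34869691 = 61·571634 + 17
67: 34869691 = 67·520443 + 10
71: 34869691 = 71·491122 + 29
73: 34869691 = 73·477667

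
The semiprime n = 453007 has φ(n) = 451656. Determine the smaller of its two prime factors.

φ(n) = (p−1)(q−1) = n − (p+q) + 1, so p + q = 453007 − 451656 + 1 = 1352.
p and q are the roots of t² − 1352t + 453007 = 0.
Discriminant: 1352² − 4·453007 = 1827904 − 1812028 = 15876; √15876 = 126.
q = (1352 − 126)/2 = 613, p = (1352 + 126)/2 = 739.
Check: 613 · 739 = 453007.

613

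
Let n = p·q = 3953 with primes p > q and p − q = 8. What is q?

Since p = q + 8, we have 3953 = q(q + 8), so q² + 8q − 3953 = 0.
Discriminant: 8² + 4·3953 = 64 + 15812 = 15876; √15876 = 126.
q = (−8 + 126)/2 = 59, and p = q + 8 = 67.
Check: 59 · 67 = 3953.

59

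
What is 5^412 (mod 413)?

5^1 ≡ 5 (mod 413)
5^2 ≡ 5^2 = 25 ≡ 25 (mod 413)
5^4 ≡ 25^2 = 625 ≡ 212 (mod 413)
5^8 ≡ 212^2 = 44944 ≡ 340 (mod 413)
5^16 ≡ 340^2 = 115600 ≡ 373 (mod 413)
5^32 ≡ 373^2 = 139129 ≡ 361 (mod 413)
5^64 ≡ 361^2 = 130321 ≡ 226 (mod 413)
5^128 ≡ 226^2 = 51076 ≡ 277 (mod 413)
5^256 ≡ 277^2 = 76729 ≡ 324 (mod 413)
412 = 256 + 128 + 16 + 8 + 4 in binary powers of 2.
So 5^412 ≡ 324 · 277 · 373 · 340 · 212 ≡ 226 (mod 413).
Since 226 ≠ 1, base 5 is a Fermat witness: 413 is composite.

226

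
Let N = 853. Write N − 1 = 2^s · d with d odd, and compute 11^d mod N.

853 − 1 = 852 = 2^2 · 213, so d = 213.
11^1 ≡ 11 (mod 853)
11^2 ≡ 11^2 = 121 ≡ 121 (mod 853)
11^4 ≡ 121^2 = 14641 ≡ 140 (mod 853)
11^8 ≡ 140^2 = 19600 ≡ 834 (mod 853)
11^16 ≡ 834^2 = 695556 ≡ 361 (mod 853)
11^32 ≡ 361^2 = 130321 ≡ 665 (mod 853)
11^64 ≡ 665^2 = 442225 ≡ 371 (mod 853)
11^128 ≡ 371^2 = 137641 ≡ 308 (mod 853)
213 = 128 + 64 + 16 + 4 + 1 in binary powers of 2.
So 11^213 ≡ 308 · 371 · 361 · 140 · 11 ≡ 520 (mod 853).
Squaring chain: 520 → 852; reaches −1, so base 11 does not prove 853 composite.

520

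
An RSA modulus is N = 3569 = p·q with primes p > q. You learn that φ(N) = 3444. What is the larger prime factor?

83

φ(n) = (p−1)(q−1) = n − (p+q) + 1, so p + q = 3569 − 3444 + 1 = 126.
p and q are the roots of t² − 126t + 3569 = 0.
Discriminant: 126² − 4·3569 = 15876 − 14276 = 1600; √1600 = 40.
q = (126 − 40)/2 = 43, p = (126 + 40)/2 = 83.
Check: 43 · 83 = 3569.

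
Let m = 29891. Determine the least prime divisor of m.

29891 is odd.
Digit sum 29, not divisible by 3.
Ends in 1: not divisible by 5.
7: 29891 = 7·4270 + 1
11: 29891 = 11·2717 + 4
13: 29891 = 13·2299 + 4
17: 29891 = 17·1758 + 5
19: 29891 = 19·1573 + 4
23: 29891 = 23·1299 + 14
29: 29891 = 29·1030 + 21
31: 29891 = 31·964 + 7
37: 29891 = 37·807 + 32
41: 29891 = 41·729 + 2
43: 29891 = 43·695 + 6
47: 29891 = 47·635 + 46
53: 29891 = 53·563 + 52
59: 29891 = 59·506 + 37
61: 29891 = 61·490 + 1
67: 29891 = 67·446 + 9
71: 29891 = 71·421

71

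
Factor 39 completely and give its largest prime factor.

39 = 3 · 13
13 is prime.
So 39 = 3 · 13; the largest prime factor is 13.

13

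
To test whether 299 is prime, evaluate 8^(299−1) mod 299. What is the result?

77

8^1 ≡ 8 (mod 299)
8^2 ≡ 8^2 = 64 ≡ 64 (mod 299)
8^4 ≡ 64^2 = 4096 ≡ 209 (mod 299)
8^8 ≡ 209^2 = 43681 ≡ 27 (mod 299)
8^16 ≡ 27^2 = 729 ≡ 131 (mod 299)
8^32 ≡ 131^2 = 17161 ≡ 118 (mod 299)
8^64 ≡ 118^2 = 13924 ≡ 170 (mod 299)
8^128 ≡ 170^2 = 28900 ≡ 196 (mod 299)
8^256 ≡ 196^2 = 38416 ≡ 144 (mod 299)
298 = 256 + 32 + 8 + 2 in binary powers of 2.
So 8^298 ≡ 144 · 118 · 27 · 64 ≡ 77 (mod 299).
Since 77 ≠ 1, base 8 is a Fermat witness: 299 is composite.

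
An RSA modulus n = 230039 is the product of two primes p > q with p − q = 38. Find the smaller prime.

461

Since p = q + 38, we have 230039 = q(q + 38), so q² + 38q − 230039 = 0.
Discriminant: 38² + 4·230039 = 1444 + 920156 = 921600; √921600 = 960.
q = (−38 + 960)/2 = 461, and p = q + 38 = 499.
Check: 461 · 499 = 230039.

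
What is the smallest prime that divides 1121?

19

1121 is odd.
Digit sum 5, not divisible by 3.
Ends in 1: not divisible by 5.
7: 1121 = 7·160 + 1
11: 1121 = 11·101 + 10
13: 1121 = 13·86 + 3
17: 1121 = 17·65 + 16
19: 1121 = 19·59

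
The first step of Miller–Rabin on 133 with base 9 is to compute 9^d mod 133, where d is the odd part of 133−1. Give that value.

133 − 1 = 132 = 2^2 · 33, so d = 33.
9^1 ≡ 9 (mod 133)
9^2 ≡ 9^2 = 81 ≡ 81 (mod 133)
9^4 ≡ 81^2 = 6561 ≡ 44 (mod 133)
9^8 ≡ 44^2 = 1936 ≡ 74 (mod 133)
9^16 ≡ 74^2 = 5476 ≡ 23 (mod 133)
9^32 ≡ 23^2 = 529 ≡ 130 (mod 133)
33 = 32 + 1 in binary powers of 2.
So 9^33 ≡ 130 · 9 ≡ 106 (mod 133).
Squaring chain: 106 → 64; never reaches −1, so base 9 is a Miller–Rabin witness that 133 is composite.

106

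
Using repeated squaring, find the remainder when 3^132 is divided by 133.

64

3^1 ≡ 3 (mod 133)
3^2 ≡ 3^2 = 9 ≡ 9 (mod 133)
3^4 ≡ 9^2 = 81 ≡ 81 (mod 133)
3^8 ≡ 81^2 = 6561 ≡ 44 (mod 133)
3^16 ≡ 44^2 = 1936 ≡ 74 (mod 133)
3^32 ≡ 74^2 = 5476 ≡ 23 (mod 133)
3^64 ≡ 23^2 = 529 ≡ 130 (mod 133)
3^128 ≡ 130^2 = 16900 ≡ 9 (mod 133)
132 = 128 + 4 in binary powers of 2.
So 3^132 ≡ 9 · 81 ≡ 64 (mod 133).
Since 64 ≠ 1, base 3 is a Fermat witness: 133 is composite.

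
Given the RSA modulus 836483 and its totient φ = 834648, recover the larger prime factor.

φ(n) = (p−1)(q−1) = n − (p+q) + 1, so p + q = 836483 − 834648 + 1 = 1836.
p and q are the roots of t² − 1836t + 836483 = 0.
Discriminant: 1836² − 4·836483 = 3370896 − 3345932 = 24964; √24964 = 158.
q = (1836 − 158)/2 = 839, p = (1836 + 158)/2 = 997.
Check: 839 · 997 = 836483.

997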